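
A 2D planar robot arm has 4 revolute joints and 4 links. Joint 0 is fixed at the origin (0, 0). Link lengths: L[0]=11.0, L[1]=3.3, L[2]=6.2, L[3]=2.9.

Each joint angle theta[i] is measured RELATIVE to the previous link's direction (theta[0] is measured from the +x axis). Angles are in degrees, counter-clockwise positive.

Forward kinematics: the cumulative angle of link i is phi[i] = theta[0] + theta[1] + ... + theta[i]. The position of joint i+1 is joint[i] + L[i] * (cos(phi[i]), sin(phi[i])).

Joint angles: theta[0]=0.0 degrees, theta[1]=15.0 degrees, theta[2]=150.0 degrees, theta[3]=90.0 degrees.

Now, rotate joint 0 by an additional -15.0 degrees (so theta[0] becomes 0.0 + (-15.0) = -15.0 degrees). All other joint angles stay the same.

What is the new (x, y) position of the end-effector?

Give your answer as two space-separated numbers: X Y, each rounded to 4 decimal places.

joint[0] = (0.0000, 0.0000)  (base)
link 0: phi[0] = -15 = -15 deg
  cos(-15 deg) = 0.9659, sin(-15 deg) = -0.2588
  joint[1] = (0.0000, 0.0000) + 11 * (0.9659, -0.2588) = (0.0000 + 10.6252, 0.0000 + -2.8470) = (10.6252, -2.8470)
link 1: phi[1] = -15 + 15 = 0 deg
  cos(0 deg) = 1.0000, sin(0 deg) = 0.0000
  joint[2] = (10.6252, -2.8470) + 3.3 * (1.0000, 0.0000) = (10.6252 + 3.3000, -2.8470 + 0.0000) = (13.9252, -2.8470)
link 2: phi[2] = -15 + 15 + 150 = 150 deg
  cos(150 deg) = -0.8660, sin(150 deg) = 0.5000
  joint[3] = (13.9252, -2.8470) + 6.2 * (-0.8660, 0.5000) = (13.9252 + -5.3694, -2.8470 + 3.1000) = (8.5558, 0.2530)
link 3: phi[3] = -15 + 15 + 150 + 90 = 240 deg
  cos(240 deg) = -0.5000, sin(240 deg) = -0.8660
  joint[4] = (8.5558, 0.2530) + 2.9 * (-0.5000, -0.8660) = (8.5558 + -1.4500, 0.2530 + -2.5115) = (7.1058, -2.2585)
End effector: (7.1058, -2.2585)

Answer: 7.1058 -2.2585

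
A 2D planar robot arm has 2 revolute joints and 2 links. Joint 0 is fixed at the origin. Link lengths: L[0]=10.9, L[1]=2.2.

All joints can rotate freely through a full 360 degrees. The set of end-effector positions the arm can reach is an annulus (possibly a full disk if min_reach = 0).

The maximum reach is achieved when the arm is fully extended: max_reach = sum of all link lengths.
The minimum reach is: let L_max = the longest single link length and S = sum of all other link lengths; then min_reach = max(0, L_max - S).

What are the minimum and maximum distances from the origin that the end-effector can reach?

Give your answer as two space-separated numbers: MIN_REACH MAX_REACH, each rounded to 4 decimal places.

Link lengths: [10.9, 2.2]
max_reach = 10.9 + 2.2 = 13.1
L_max = max([10.9, 2.2]) = 10.9
S (sum of others) = 13.1 - 10.9 = 2.2
min_reach = max(0, 10.9 - 2.2) = max(0, 8.7) = 8.7

Answer: 8.7000 13.1000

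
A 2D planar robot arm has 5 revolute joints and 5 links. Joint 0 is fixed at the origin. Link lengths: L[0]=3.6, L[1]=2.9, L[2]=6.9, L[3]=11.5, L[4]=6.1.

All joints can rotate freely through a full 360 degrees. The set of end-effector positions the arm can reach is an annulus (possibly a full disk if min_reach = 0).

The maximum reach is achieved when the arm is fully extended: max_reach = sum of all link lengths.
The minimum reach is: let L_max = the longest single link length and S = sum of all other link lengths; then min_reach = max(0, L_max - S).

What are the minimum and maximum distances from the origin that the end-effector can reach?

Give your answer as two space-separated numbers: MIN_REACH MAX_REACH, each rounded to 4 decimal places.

Link lengths: [3.6, 2.9, 6.9, 11.5, 6.1]
max_reach = 3.6 + 2.9 + 6.9 + 11.5 + 6.1 = 31
L_max = max([3.6, 2.9, 6.9, 11.5, 6.1]) = 11.5
S (sum of others) = 31 - 11.5 = 19.5
min_reach = max(0, 11.5 - 19.5) = max(0, -8) = 0

Answer: 0.0000 31.0000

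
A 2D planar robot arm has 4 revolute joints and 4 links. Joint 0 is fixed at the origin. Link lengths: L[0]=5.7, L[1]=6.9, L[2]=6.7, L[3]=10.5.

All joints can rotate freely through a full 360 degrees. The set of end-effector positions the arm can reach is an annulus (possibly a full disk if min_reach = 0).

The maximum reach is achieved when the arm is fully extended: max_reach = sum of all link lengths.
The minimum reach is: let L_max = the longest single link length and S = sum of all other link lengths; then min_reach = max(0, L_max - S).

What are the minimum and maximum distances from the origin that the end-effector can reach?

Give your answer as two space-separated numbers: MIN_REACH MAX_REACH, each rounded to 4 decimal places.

Answer: 0.0000 29.8000

Derivation:
Link lengths: [5.7, 6.9, 6.7, 10.5]
max_reach = 5.7 + 6.9 + 6.7 + 10.5 = 29.8
L_max = max([5.7, 6.9, 6.7, 10.5]) = 10.5
S (sum of others) = 29.8 - 10.5 = 19.3
min_reach = max(0, 10.5 - 19.3) = max(0, -8.8) = 0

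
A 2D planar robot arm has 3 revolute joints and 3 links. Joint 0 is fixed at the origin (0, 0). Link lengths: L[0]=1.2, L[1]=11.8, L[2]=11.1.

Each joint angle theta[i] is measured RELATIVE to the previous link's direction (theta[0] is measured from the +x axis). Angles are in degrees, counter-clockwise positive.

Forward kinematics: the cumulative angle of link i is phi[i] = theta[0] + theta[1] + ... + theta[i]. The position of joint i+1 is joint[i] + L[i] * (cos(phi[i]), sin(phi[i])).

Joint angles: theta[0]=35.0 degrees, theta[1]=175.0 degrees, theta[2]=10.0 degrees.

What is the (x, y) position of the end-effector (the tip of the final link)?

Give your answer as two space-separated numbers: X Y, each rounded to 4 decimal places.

joint[0] = (0.0000, 0.0000)  (base)
link 0: phi[0] = 35 = 35 deg
  cos(35 deg) = 0.8192, sin(35 deg) = 0.5736
  joint[1] = (0.0000, 0.0000) + 1.2 * (0.8192, 0.5736) = (0.0000 + 0.9830, 0.0000 + 0.6883) = (0.9830, 0.6883)
link 1: phi[1] = 35 + 175 = 210 deg
  cos(210 deg) = -0.8660, sin(210 deg) = -0.5000
  joint[2] = (0.9830, 0.6883) + 11.8 * (-0.8660, -0.5000) = (0.9830 + -10.2191, 0.6883 + -5.9000) = (-9.2361, -5.2117)
link 2: phi[2] = 35 + 175 + 10 = 220 deg
  cos(220 deg) = -0.7660, sin(220 deg) = -0.6428
  joint[3] = (-9.2361, -5.2117) + 11.1 * (-0.7660, -0.6428) = (-9.2361 + -8.5031, -5.2117 + -7.1349) = (-17.7392, -12.3467)
End effector: (-17.7392, -12.3467)

Answer: -17.7392 -12.3467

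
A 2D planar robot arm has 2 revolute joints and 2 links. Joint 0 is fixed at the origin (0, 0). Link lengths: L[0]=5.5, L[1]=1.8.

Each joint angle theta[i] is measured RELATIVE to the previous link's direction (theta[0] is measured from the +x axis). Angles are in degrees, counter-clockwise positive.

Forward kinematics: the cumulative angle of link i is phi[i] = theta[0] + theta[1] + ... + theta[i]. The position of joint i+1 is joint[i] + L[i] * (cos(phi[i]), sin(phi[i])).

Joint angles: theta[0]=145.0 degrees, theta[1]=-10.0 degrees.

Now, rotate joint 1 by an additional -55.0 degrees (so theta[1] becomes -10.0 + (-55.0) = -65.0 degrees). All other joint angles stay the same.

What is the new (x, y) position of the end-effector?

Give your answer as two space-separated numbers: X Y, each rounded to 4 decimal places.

Answer: -4.1928 4.9273

Derivation:
joint[0] = (0.0000, 0.0000)  (base)
link 0: phi[0] = 145 = 145 deg
  cos(145 deg) = -0.8192, sin(145 deg) = 0.5736
  joint[1] = (0.0000, 0.0000) + 5.5 * (-0.8192, 0.5736) = (0.0000 + -4.5053, 0.0000 + 3.1547) = (-4.5053, 3.1547)
link 1: phi[1] = 145 + -65 = 80 deg
  cos(80 deg) = 0.1736, sin(80 deg) = 0.9848
  joint[2] = (-4.5053, 3.1547) + 1.8 * (0.1736, 0.9848) = (-4.5053 + 0.3126, 3.1547 + 1.7727) = (-4.1928, 4.9273)
End effector: (-4.1928, 4.9273)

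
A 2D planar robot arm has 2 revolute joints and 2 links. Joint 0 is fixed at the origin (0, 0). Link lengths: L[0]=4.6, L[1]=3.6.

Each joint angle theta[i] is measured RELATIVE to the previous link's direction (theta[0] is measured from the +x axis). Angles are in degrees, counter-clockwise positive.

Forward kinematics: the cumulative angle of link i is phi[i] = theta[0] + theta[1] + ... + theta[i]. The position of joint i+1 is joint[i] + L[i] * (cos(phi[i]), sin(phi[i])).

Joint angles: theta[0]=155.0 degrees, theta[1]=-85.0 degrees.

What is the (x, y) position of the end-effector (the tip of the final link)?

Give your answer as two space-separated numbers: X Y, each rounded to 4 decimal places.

Answer: -2.9377 5.3269

Derivation:
joint[0] = (0.0000, 0.0000)  (base)
link 0: phi[0] = 155 = 155 deg
  cos(155 deg) = -0.9063, sin(155 deg) = 0.4226
  joint[1] = (0.0000, 0.0000) + 4.6 * (-0.9063, 0.4226) = (0.0000 + -4.1690, 0.0000 + 1.9440) = (-4.1690, 1.9440)
link 1: phi[1] = 155 + -85 = 70 deg
  cos(70 deg) = 0.3420, sin(70 deg) = 0.9397
  joint[2] = (-4.1690, 1.9440) + 3.6 * (0.3420, 0.9397) = (-4.1690 + 1.2313, 1.9440 + 3.3829) = (-2.9377, 5.3269)
End effector: (-2.9377, 5.3269)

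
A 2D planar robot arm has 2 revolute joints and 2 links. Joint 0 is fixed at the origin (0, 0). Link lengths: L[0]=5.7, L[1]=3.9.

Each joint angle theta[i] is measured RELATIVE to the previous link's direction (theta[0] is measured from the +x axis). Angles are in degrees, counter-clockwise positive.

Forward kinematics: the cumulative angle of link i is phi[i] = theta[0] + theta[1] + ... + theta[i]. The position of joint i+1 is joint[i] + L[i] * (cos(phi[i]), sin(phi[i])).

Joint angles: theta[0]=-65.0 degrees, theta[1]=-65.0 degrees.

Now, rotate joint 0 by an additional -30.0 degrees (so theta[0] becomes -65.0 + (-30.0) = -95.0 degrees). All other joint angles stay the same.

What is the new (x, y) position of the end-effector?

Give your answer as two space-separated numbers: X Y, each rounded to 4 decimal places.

Answer: -4.1616 -7.0122

Derivation:
joint[0] = (0.0000, 0.0000)  (base)
link 0: phi[0] = -95 = -95 deg
  cos(-95 deg) = -0.0872, sin(-95 deg) = -0.9962
  joint[1] = (0.0000, 0.0000) + 5.7 * (-0.0872, -0.9962) = (0.0000 + -0.4968, 0.0000 + -5.6783) = (-0.4968, -5.6783)
link 1: phi[1] = -95 + -65 = -160 deg
  cos(-160 deg) = -0.9397, sin(-160 deg) = -0.3420
  joint[2] = (-0.4968, -5.6783) + 3.9 * (-0.9397, -0.3420) = (-0.4968 + -3.6648, -5.6783 + -1.3339) = (-4.1616, -7.0122)
End effector: (-4.1616, -7.0122)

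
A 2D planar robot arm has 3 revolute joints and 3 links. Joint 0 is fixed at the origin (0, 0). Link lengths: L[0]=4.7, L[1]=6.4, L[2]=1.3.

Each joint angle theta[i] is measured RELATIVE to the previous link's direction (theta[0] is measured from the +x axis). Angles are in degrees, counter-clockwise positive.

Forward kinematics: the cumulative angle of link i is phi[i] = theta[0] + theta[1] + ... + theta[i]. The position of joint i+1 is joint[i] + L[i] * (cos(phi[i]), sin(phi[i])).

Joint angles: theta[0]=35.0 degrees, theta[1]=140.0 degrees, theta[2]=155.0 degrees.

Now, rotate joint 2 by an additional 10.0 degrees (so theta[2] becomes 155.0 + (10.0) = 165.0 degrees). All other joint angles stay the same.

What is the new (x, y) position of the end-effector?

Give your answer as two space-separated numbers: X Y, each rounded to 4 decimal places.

Answer: -1.3040 2.8090

Derivation:
joint[0] = (0.0000, 0.0000)  (base)
link 0: phi[0] = 35 = 35 deg
  cos(35 deg) = 0.8192, sin(35 deg) = 0.5736
  joint[1] = (0.0000, 0.0000) + 4.7 * (0.8192, 0.5736) = (0.0000 + 3.8500, 0.0000 + 2.6958) = (3.8500, 2.6958)
link 1: phi[1] = 35 + 140 = 175 deg
  cos(175 deg) = -0.9962, sin(175 deg) = 0.0872
  joint[2] = (3.8500, 2.6958) + 6.4 * (-0.9962, 0.0872) = (3.8500 + -6.3756, 2.6958 + 0.5578) = (-2.5256, 3.2536)
link 2: phi[2] = 35 + 140 + 165 = 340 deg
  cos(340 deg) = 0.9397, sin(340 deg) = -0.3420
  joint[3] = (-2.5256, 3.2536) + 1.3 * (0.9397, -0.3420) = (-2.5256 + 1.2216, 3.2536 + -0.4446) = (-1.3040, 2.8090)
End effector: (-1.3040, 2.8090)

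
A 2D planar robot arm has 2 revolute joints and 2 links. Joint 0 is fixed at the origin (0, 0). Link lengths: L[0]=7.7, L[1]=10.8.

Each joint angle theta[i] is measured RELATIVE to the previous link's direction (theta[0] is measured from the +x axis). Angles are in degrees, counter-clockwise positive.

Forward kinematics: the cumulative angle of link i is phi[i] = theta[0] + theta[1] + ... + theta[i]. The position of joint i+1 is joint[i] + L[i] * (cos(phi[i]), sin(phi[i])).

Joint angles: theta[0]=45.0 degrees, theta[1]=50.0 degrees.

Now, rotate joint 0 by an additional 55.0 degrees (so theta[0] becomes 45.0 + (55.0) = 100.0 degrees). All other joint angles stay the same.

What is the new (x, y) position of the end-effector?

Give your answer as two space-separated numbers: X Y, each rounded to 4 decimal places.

joint[0] = (0.0000, 0.0000)  (base)
link 0: phi[0] = 100 = 100 deg
  cos(100 deg) = -0.1736, sin(100 deg) = 0.9848
  joint[1] = (0.0000, 0.0000) + 7.7 * (-0.1736, 0.9848) = (0.0000 + -1.3371, 0.0000 + 7.5830) = (-1.3371, 7.5830)
link 1: phi[1] = 100 + 50 = 150 deg
  cos(150 deg) = -0.8660, sin(150 deg) = 0.5000
  joint[2] = (-1.3371, 7.5830) + 10.8 * (-0.8660, 0.5000) = (-1.3371 + -9.3531, 7.5830 + 5.4000) = (-10.6902, 12.9830)
End effector: (-10.6902, 12.9830)

Answer: -10.6902 12.9830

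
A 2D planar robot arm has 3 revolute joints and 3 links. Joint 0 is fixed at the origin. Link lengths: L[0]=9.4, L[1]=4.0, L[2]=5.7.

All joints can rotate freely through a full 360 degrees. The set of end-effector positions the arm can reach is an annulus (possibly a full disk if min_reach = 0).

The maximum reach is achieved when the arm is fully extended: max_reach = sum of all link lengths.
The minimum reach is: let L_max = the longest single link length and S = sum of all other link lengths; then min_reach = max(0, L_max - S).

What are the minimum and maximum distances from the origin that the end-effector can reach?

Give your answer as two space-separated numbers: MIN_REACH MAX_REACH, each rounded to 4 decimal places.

Link lengths: [9.4, 4.0, 5.7]
max_reach = 9.4 + 4 + 5.7 = 19.1
L_max = max([9.4, 4.0, 5.7]) = 9.4
S (sum of others) = 19.1 - 9.4 = 9.7
min_reach = max(0, 9.4 - 9.7) = max(0, -0.3) = 0

Answer: 0.0000 19.1000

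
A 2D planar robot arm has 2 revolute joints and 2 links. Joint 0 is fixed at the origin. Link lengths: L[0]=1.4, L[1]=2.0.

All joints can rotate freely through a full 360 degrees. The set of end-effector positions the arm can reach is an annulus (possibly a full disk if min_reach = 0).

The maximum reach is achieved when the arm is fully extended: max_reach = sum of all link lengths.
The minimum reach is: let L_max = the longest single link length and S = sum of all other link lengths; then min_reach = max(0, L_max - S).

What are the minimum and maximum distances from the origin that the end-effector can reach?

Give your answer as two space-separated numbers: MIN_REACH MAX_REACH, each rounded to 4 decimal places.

Answer: 0.6000 3.4000

Derivation:
Link lengths: [1.4, 2.0]
max_reach = 1.4 + 2 = 3.4
L_max = max([1.4, 2.0]) = 2
S (sum of others) = 3.4 - 2 = 1.4
min_reach = max(0, 2 - 1.4) = max(0, 0.6) = 0.6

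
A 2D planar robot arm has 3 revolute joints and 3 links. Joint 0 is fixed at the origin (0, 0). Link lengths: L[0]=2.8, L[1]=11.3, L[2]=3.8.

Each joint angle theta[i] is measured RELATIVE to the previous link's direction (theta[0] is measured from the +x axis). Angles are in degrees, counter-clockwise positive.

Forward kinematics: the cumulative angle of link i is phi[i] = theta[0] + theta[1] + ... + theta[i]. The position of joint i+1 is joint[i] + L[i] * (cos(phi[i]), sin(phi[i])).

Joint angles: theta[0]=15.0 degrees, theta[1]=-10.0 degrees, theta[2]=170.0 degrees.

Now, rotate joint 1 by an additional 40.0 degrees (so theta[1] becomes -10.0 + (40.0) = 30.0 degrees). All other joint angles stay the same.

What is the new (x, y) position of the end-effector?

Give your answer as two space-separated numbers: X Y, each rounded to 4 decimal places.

joint[0] = (0.0000, 0.0000)  (base)
link 0: phi[0] = 15 = 15 deg
  cos(15 deg) = 0.9659, sin(15 deg) = 0.2588
  joint[1] = (0.0000, 0.0000) + 2.8 * (0.9659, 0.2588) = (0.0000 + 2.7046, 0.0000 + 0.7247) = (2.7046, 0.7247)
link 1: phi[1] = 15 + 30 = 45 deg
  cos(45 deg) = 0.7071, sin(45 deg) = 0.7071
  joint[2] = (2.7046, 0.7247) + 11.3 * (0.7071, 0.7071) = (2.7046 + 7.9903, 0.7247 + 7.9903) = (10.6949, 8.7150)
link 2: phi[2] = 15 + 30 + 170 = 215 deg
  cos(215 deg) = -0.8192, sin(215 deg) = -0.5736
  joint[3] = (10.6949, 8.7150) + 3.8 * (-0.8192, -0.5736) = (10.6949 + -3.1128, 8.7150 + -2.1796) = (7.5821, 6.5354)
End effector: (7.5821, 6.5354)

Answer: 7.5821 6.5354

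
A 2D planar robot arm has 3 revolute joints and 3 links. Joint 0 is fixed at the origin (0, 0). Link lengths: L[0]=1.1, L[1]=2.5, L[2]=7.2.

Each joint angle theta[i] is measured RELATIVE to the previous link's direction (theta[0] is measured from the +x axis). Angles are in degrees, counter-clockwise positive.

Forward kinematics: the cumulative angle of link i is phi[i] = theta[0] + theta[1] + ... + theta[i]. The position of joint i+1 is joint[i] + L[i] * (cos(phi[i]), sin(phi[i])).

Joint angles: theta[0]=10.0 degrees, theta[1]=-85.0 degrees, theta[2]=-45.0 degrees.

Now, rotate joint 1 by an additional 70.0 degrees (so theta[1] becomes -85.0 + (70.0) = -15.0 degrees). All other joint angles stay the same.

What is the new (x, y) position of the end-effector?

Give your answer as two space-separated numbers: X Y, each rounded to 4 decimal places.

joint[0] = (0.0000, 0.0000)  (base)
link 0: phi[0] = 10 = 10 deg
  cos(10 deg) = 0.9848, sin(10 deg) = 0.1736
  joint[1] = (0.0000, 0.0000) + 1.1 * (0.9848, 0.1736) = (0.0000 + 1.0833, 0.0000 + 0.1910) = (1.0833, 0.1910)
link 1: phi[1] = 10 + -15 = -5 deg
  cos(-5 deg) = 0.9962, sin(-5 deg) = -0.0872
  joint[2] = (1.0833, 0.1910) + 2.5 * (0.9962, -0.0872) = (1.0833 + 2.4905, 0.1910 + -0.2179) = (3.5738, -0.0269)
link 2: phi[2] = 10 + -15 + -45 = -50 deg
  cos(-50 deg) = 0.6428, sin(-50 deg) = -0.7660
  joint[3] = (3.5738, -0.0269) + 7.2 * (0.6428, -0.7660) = (3.5738 + 4.6281, -0.0269 + -5.5155) = (8.2018, -5.5424)
End effector: (8.2018, -5.5424)

Answer: 8.2018 -5.5424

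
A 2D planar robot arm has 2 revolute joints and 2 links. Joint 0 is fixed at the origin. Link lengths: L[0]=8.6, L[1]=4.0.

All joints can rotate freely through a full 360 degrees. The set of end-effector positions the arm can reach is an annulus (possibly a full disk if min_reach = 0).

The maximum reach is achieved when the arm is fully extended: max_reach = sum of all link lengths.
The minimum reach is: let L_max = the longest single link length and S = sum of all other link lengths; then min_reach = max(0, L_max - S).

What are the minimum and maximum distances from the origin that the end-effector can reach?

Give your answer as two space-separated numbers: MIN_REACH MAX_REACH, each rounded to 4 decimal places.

Answer: 4.6000 12.6000

Derivation:
Link lengths: [8.6, 4.0]
max_reach = 8.6 + 4 = 12.6
L_max = max([8.6, 4.0]) = 8.6
S (sum of others) = 12.6 - 8.6 = 4
min_reach = max(0, 8.6 - 4) = max(0, 4.6) = 4.6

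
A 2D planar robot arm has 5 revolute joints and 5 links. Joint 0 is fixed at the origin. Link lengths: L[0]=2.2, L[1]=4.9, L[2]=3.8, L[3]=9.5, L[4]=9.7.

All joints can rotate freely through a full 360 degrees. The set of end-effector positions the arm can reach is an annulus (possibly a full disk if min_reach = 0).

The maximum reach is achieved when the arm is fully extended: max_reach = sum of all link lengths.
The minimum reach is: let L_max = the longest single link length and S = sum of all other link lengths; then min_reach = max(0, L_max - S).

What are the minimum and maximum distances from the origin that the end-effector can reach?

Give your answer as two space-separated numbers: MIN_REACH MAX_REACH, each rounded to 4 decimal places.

Answer: 0.0000 30.1000

Derivation:
Link lengths: [2.2, 4.9, 3.8, 9.5, 9.7]
max_reach = 2.2 + 4.9 + 3.8 + 9.5 + 9.7 = 30.1
L_max = max([2.2, 4.9, 3.8, 9.5, 9.7]) = 9.7
S (sum of others) = 30.1 - 9.7 = 20.4
min_reach = max(0, 9.7 - 20.4) = max(0, -10.7) = 0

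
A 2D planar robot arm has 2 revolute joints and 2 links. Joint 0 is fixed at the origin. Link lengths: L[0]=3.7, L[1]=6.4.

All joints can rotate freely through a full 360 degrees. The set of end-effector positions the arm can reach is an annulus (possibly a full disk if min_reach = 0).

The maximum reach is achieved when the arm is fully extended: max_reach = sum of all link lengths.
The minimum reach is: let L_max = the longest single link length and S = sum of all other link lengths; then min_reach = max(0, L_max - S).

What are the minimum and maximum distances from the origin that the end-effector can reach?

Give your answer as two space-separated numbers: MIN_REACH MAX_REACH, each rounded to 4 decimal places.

Link lengths: [3.7, 6.4]
max_reach = 3.7 + 6.4 = 10.1
L_max = max([3.7, 6.4]) = 6.4
S (sum of others) = 10.1 - 6.4 = 3.7
min_reach = max(0, 6.4 - 3.7) = max(0, 2.7) = 2.7

Answer: 2.7000 10.1000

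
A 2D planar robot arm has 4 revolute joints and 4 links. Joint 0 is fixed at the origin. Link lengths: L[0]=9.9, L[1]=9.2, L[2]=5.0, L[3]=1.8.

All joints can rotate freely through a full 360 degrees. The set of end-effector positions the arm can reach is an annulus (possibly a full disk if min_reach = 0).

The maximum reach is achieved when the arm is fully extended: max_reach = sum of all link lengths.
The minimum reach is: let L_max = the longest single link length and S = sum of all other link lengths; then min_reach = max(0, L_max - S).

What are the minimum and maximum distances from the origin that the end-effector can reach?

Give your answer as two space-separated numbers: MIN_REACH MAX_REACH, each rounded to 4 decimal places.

Answer: 0.0000 25.9000

Derivation:
Link lengths: [9.9, 9.2, 5.0, 1.8]
max_reach = 9.9 + 9.2 + 5 + 1.8 = 25.9
L_max = max([9.9, 9.2, 5.0, 1.8]) = 9.9
S (sum of others) = 25.9 - 9.9 = 16
min_reach = max(0, 9.9 - 16) = max(0, -6.1) = 0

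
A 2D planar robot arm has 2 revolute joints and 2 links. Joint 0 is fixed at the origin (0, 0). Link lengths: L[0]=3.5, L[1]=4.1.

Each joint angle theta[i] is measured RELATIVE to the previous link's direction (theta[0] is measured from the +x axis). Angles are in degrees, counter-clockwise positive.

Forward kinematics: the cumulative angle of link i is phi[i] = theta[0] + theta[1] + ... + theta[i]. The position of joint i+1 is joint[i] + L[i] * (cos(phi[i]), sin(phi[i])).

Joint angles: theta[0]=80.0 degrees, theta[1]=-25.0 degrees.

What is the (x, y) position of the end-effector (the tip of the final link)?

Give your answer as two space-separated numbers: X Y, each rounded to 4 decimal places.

joint[0] = (0.0000, 0.0000)  (base)
link 0: phi[0] = 80 = 80 deg
  cos(80 deg) = 0.1736, sin(80 deg) = 0.9848
  joint[1] = (0.0000, 0.0000) + 3.5 * (0.1736, 0.9848) = (0.0000 + 0.6078, 0.0000 + 3.4468) = (0.6078, 3.4468)
link 1: phi[1] = 80 + -25 = 55 deg
  cos(55 deg) = 0.5736, sin(55 deg) = 0.8192
  joint[2] = (0.6078, 3.4468) + 4.1 * (0.5736, 0.8192) = (0.6078 + 2.3517, 3.4468 + 3.3585) = (2.9594, 6.8054)
End effector: (2.9594, 6.8054)

Answer: 2.9594 6.8054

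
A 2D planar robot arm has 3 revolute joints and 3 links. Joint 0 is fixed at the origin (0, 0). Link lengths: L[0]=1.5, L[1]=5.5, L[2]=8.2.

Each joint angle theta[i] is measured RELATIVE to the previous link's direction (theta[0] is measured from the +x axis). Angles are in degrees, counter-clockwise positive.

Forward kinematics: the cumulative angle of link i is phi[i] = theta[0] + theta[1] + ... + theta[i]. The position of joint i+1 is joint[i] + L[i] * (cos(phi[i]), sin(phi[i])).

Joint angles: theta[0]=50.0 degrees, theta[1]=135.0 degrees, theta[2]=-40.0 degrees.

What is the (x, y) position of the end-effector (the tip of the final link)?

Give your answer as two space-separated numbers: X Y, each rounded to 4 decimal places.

joint[0] = (0.0000, 0.0000)  (base)
link 0: phi[0] = 50 = 50 deg
  cos(50 deg) = 0.6428, sin(50 deg) = 0.7660
  joint[1] = (0.0000, 0.0000) + 1.5 * (0.6428, 0.7660) = (0.0000 + 0.9642, 0.0000 + 1.1491) = (0.9642, 1.1491)
link 1: phi[1] = 50 + 135 = 185 deg
  cos(185 deg) = -0.9962, sin(185 deg) = -0.0872
  joint[2] = (0.9642, 1.1491) + 5.5 * (-0.9962, -0.0872) = (0.9642 + -5.4791, 1.1491 + -0.4794) = (-4.5149, 0.6697)
link 2: phi[2] = 50 + 135 + -40 = 145 deg
  cos(145 deg) = -0.8192, sin(145 deg) = 0.5736
  joint[3] = (-4.5149, 0.6697) + 8.2 * (-0.8192, 0.5736) = (-4.5149 + -6.7170, 0.6697 + 4.7033) = (-11.2319, 5.3730)
End effector: (-11.2319, 5.3730)

Answer: -11.2319 5.3730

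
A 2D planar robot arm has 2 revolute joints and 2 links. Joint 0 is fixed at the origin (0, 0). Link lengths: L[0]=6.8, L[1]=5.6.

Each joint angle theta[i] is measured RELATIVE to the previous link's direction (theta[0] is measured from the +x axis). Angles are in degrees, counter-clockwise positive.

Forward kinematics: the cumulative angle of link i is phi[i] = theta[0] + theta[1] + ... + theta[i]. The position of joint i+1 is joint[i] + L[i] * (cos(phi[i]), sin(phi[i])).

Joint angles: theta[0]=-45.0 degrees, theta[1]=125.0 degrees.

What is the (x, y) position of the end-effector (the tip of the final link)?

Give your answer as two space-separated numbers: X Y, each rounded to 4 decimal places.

Answer: 5.7808 0.7066

Derivation:
joint[0] = (0.0000, 0.0000)  (base)
link 0: phi[0] = -45 = -45 deg
  cos(-45 deg) = 0.7071, sin(-45 deg) = -0.7071
  joint[1] = (0.0000, 0.0000) + 6.8 * (0.7071, -0.7071) = (0.0000 + 4.8083, 0.0000 + -4.8083) = (4.8083, -4.8083)
link 1: phi[1] = -45 + 125 = 80 deg
  cos(80 deg) = 0.1736, sin(80 deg) = 0.9848
  joint[2] = (4.8083, -4.8083) + 5.6 * (0.1736, 0.9848) = (4.8083 + 0.9724, -4.8083 + 5.5149) = (5.7808, 0.7066)
End effector: (5.7808, 0.7066)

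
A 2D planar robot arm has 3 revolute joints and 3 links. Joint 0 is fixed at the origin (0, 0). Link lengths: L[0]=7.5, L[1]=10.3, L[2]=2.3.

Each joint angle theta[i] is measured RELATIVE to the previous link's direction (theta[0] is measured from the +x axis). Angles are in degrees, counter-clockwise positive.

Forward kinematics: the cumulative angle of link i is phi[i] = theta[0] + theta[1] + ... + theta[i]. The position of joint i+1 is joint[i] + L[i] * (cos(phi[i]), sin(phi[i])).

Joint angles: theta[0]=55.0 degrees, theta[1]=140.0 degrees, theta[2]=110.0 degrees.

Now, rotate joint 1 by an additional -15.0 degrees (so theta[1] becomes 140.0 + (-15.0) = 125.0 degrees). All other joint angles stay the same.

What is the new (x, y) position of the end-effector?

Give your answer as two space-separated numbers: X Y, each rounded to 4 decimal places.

joint[0] = (0.0000, 0.0000)  (base)
link 0: phi[0] = 55 = 55 deg
  cos(55 deg) = 0.5736, sin(55 deg) = 0.8192
  joint[1] = (0.0000, 0.0000) + 7.5 * (0.5736, 0.8192) = (0.0000 + 4.3018, 0.0000 + 6.1436) = (4.3018, 6.1436)
link 1: phi[1] = 55 + 125 = 180 deg
  cos(180 deg) = -1.0000, sin(180 deg) = 0.0000
  joint[2] = (4.3018, 6.1436) + 10.3 * (-1.0000, 0.0000) = (4.3018 + -10.3000, 6.1436 + 0.0000) = (-5.9982, 6.1436)
link 2: phi[2] = 55 + 125 + 110 = 290 deg
  cos(290 deg) = 0.3420, sin(290 deg) = -0.9397
  joint[3] = (-5.9982, 6.1436) + 2.3 * (0.3420, -0.9397) = (-5.9982 + 0.7866, 6.1436 + -2.1613) = (-5.2115, 3.9823)
End effector: (-5.2115, 3.9823)

Answer: -5.2115 3.9823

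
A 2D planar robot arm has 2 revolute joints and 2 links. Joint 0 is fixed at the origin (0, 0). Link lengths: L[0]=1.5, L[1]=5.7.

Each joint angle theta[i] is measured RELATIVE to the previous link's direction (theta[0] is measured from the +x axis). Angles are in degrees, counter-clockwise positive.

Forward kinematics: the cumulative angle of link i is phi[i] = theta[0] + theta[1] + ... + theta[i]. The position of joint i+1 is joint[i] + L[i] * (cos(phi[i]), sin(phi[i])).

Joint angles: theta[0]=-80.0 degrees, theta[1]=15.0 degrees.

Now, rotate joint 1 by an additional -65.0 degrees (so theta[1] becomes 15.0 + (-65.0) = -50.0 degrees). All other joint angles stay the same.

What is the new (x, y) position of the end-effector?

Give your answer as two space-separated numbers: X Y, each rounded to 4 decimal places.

joint[0] = (0.0000, 0.0000)  (base)
link 0: phi[0] = -80 = -80 deg
  cos(-80 deg) = 0.1736, sin(-80 deg) = -0.9848
  joint[1] = (0.0000, 0.0000) + 1.5 * (0.1736, -0.9848) = (0.0000 + 0.2605, 0.0000 + -1.4772) = (0.2605, -1.4772)
link 1: phi[1] = -80 + -50 = -130 deg
  cos(-130 deg) = -0.6428, sin(-130 deg) = -0.7660
  joint[2] = (0.2605, -1.4772) + 5.7 * (-0.6428, -0.7660) = (0.2605 + -3.6639, -1.4772 + -4.3665) = (-3.4034, -5.8437)
End effector: (-3.4034, -5.8437)

Answer: -3.4034 -5.8437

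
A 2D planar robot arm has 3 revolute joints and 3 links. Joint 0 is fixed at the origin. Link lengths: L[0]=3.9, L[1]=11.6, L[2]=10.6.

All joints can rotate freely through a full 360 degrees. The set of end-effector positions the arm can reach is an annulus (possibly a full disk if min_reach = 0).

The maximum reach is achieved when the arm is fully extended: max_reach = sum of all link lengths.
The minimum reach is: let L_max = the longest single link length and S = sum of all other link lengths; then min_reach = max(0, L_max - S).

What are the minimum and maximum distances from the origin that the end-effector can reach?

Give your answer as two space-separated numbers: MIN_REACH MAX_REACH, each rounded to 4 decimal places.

Link lengths: [3.9, 11.6, 10.6]
max_reach = 3.9 + 11.6 + 10.6 = 26.1
L_max = max([3.9, 11.6, 10.6]) = 11.6
S (sum of others) = 26.1 - 11.6 = 14.5
min_reach = max(0, 11.6 - 14.5) = max(0, -2.9) = 0

Answer: 0.0000 26.1000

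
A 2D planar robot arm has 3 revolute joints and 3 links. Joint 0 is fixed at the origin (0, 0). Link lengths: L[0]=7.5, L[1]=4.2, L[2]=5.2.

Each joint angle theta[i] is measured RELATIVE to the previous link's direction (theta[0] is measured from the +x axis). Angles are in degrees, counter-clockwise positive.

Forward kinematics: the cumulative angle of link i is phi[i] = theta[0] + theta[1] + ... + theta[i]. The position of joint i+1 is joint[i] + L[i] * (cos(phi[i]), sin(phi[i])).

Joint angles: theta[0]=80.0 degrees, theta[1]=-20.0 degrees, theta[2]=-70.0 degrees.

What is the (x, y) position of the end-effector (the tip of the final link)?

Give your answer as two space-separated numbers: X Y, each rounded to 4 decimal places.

Answer: 8.5234 10.1204

Derivation:
joint[0] = (0.0000, 0.0000)  (base)
link 0: phi[0] = 80 = 80 deg
  cos(80 deg) = 0.1736, sin(80 deg) = 0.9848
  joint[1] = (0.0000, 0.0000) + 7.5 * (0.1736, 0.9848) = (0.0000 + 1.3024, 0.0000 + 7.3861) = (1.3024, 7.3861)
link 1: phi[1] = 80 + -20 = 60 deg
  cos(60 deg) = 0.5000, sin(60 deg) = 0.8660
  joint[2] = (1.3024, 7.3861) + 4.2 * (0.5000, 0.8660) = (1.3024 + 2.1000, 7.3861 + 3.6373) = (3.4024, 11.0234)
link 2: phi[2] = 80 + -20 + -70 = -10 deg
  cos(-10 deg) = 0.9848, sin(-10 deg) = -0.1736
  joint[3] = (3.4024, 11.0234) + 5.2 * (0.9848, -0.1736) = (3.4024 + 5.1210, 11.0234 + -0.9030) = (8.5234, 10.1204)
End effector: (8.5234, 10.1204)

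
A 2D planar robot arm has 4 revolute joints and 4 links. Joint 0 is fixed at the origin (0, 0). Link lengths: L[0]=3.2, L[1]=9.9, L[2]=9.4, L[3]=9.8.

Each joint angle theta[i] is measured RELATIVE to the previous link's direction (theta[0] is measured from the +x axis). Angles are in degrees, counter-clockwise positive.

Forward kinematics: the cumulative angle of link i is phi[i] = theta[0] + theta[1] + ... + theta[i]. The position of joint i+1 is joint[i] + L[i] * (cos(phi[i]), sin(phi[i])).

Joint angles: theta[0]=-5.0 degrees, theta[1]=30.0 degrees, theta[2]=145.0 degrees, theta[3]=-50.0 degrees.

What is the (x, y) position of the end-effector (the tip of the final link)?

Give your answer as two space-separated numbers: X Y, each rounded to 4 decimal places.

joint[0] = (0.0000, 0.0000)  (base)
link 0: phi[0] = -5 = -5 deg
  cos(-5 deg) = 0.9962, sin(-5 deg) = -0.0872
  joint[1] = (0.0000, 0.0000) + 3.2 * (0.9962, -0.0872) = (0.0000 + 3.1878, 0.0000 + -0.2789) = (3.1878, -0.2789)
link 1: phi[1] = -5 + 30 = 25 deg
  cos(25 deg) = 0.9063, sin(25 deg) = 0.4226
  joint[2] = (3.1878, -0.2789) + 9.9 * (0.9063, 0.4226) = (3.1878 + 8.9724, -0.2789 + 4.1839) = (12.1603, 3.9050)
link 2: phi[2] = -5 + 30 + 145 = 170 deg
  cos(170 deg) = -0.9848, sin(170 deg) = 0.1736
  joint[3] = (12.1603, 3.9050) + 9.4 * (-0.9848, 0.1736) = (12.1603 + -9.2572, 3.9050 + 1.6323) = (2.9031, 5.5373)
link 3: phi[3] = -5 + 30 + 145 + -50 = 120 deg
  cos(120 deg) = -0.5000, sin(120 deg) = 0.8660
  joint[4] = (2.9031, 5.5373) + 9.8 * (-0.5000, 0.8660) = (2.9031 + -4.9000, 5.5373 + 8.4870) = (-1.9969, 14.0244)
End effector: (-1.9969, 14.0244)

Answer: -1.9969 14.0244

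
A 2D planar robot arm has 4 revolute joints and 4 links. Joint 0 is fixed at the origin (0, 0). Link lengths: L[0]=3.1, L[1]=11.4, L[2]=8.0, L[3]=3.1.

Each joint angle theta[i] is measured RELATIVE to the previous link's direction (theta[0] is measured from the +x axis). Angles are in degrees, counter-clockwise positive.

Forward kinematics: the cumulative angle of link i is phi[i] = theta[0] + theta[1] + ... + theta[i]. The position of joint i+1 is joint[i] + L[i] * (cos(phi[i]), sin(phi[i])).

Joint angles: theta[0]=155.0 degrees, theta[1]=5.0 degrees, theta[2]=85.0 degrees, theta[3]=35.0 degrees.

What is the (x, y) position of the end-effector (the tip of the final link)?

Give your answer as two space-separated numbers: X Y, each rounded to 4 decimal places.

Answer: -16.3647 -5.0942

Derivation:
joint[0] = (0.0000, 0.0000)  (base)
link 0: phi[0] = 155 = 155 deg
  cos(155 deg) = -0.9063, sin(155 deg) = 0.4226
  joint[1] = (0.0000, 0.0000) + 3.1 * (-0.9063, 0.4226) = (0.0000 + -2.8096, 0.0000 + 1.3101) = (-2.8096, 1.3101)
link 1: phi[1] = 155 + 5 = 160 deg
  cos(160 deg) = -0.9397, sin(160 deg) = 0.3420
  joint[2] = (-2.8096, 1.3101) + 11.4 * (-0.9397, 0.3420) = (-2.8096 + -10.7125, 1.3101 + 3.8990) = (-13.5221, 5.2091)
link 2: phi[2] = 155 + 5 + 85 = 245 deg
  cos(245 deg) = -0.4226, sin(245 deg) = -0.9063
  joint[3] = (-13.5221, 5.2091) + 8 * (-0.4226, -0.9063) = (-13.5221 + -3.3809, 5.2091 + -7.2505) = (-16.9030, -2.0413)
link 3: phi[3] = 155 + 5 + 85 + 35 = 280 deg
  cos(280 deg) = 0.1736, sin(280 deg) = -0.9848
  joint[4] = (-16.9030, -2.0413) + 3.1 * (0.1736, -0.9848) = (-16.9030 + 0.5383, -2.0413 + -3.0529) = (-16.3647, -5.0942)
End effector: (-16.3647, -5.0942)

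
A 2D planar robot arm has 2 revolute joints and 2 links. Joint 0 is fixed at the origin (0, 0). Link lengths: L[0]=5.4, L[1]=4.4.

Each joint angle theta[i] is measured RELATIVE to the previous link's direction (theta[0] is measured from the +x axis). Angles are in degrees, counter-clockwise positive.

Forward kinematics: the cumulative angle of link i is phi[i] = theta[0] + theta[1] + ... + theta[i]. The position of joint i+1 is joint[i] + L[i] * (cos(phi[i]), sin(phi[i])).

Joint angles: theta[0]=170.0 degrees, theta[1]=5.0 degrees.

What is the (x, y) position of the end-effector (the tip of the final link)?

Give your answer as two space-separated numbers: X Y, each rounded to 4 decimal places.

Answer: -9.7012 1.3212

Derivation:
joint[0] = (0.0000, 0.0000)  (base)
link 0: phi[0] = 170 = 170 deg
  cos(170 deg) = -0.9848, sin(170 deg) = 0.1736
  joint[1] = (0.0000, 0.0000) + 5.4 * (-0.9848, 0.1736) = (0.0000 + -5.3180, 0.0000 + 0.9377) = (-5.3180, 0.9377)
link 1: phi[1] = 170 + 5 = 175 deg
  cos(175 deg) = -0.9962, sin(175 deg) = 0.0872
  joint[2] = (-5.3180, 0.9377) + 4.4 * (-0.9962, 0.0872) = (-5.3180 + -4.3833, 0.9377 + 0.3835) = (-9.7012, 1.3212)
End effector: (-9.7012, 1.3212)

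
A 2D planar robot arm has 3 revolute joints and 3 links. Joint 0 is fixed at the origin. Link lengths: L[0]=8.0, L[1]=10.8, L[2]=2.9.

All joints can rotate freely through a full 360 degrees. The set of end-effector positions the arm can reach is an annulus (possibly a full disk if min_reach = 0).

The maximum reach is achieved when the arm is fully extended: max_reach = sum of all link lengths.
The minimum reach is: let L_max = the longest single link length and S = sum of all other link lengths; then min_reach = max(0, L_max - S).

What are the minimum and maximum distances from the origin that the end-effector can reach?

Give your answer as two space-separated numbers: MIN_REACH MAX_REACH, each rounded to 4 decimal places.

Answer: 0.0000 21.7000

Derivation:
Link lengths: [8.0, 10.8, 2.9]
max_reach = 8 + 10.8 + 2.9 = 21.7
L_max = max([8.0, 10.8, 2.9]) = 10.8
S (sum of others) = 21.7 - 10.8 = 10.9
min_reach = max(0, 10.8 - 10.9) = max(0, -0.1) = 0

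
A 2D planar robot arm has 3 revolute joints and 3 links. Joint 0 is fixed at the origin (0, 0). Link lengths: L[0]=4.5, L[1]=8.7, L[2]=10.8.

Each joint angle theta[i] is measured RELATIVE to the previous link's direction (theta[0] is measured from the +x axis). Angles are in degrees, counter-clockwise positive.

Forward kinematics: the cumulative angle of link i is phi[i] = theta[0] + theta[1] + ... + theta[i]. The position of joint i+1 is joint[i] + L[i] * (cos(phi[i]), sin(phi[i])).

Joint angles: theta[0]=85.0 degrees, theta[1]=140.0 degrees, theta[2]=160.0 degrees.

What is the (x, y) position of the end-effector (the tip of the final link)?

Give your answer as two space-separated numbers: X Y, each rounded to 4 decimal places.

Answer: 4.0285 2.8953

Derivation:
joint[0] = (0.0000, 0.0000)  (base)
link 0: phi[0] = 85 = 85 deg
  cos(85 deg) = 0.0872, sin(85 deg) = 0.9962
  joint[1] = (0.0000, 0.0000) + 4.5 * (0.0872, 0.9962) = (0.0000 + 0.3922, 0.0000 + 4.4829) = (0.3922, 4.4829)
link 1: phi[1] = 85 + 140 = 225 deg
  cos(225 deg) = -0.7071, sin(225 deg) = -0.7071
  joint[2] = (0.3922, 4.4829) + 8.7 * (-0.7071, -0.7071) = (0.3922 + -6.1518, 4.4829 + -6.1518) = (-5.7596, -1.6690)
link 2: phi[2] = 85 + 140 + 160 = 385 deg
  cos(385 deg) = 0.9063, sin(385 deg) = 0.4226
  joint[3] = (-5.7596, -1.6690) + 10.8 * (0.9063, 0.4226) = (-5.7596 + 9.7881, -1.6690 + 4.5643) = (4.0285, 2.8953)
End effector: (4.0285, 2.8953)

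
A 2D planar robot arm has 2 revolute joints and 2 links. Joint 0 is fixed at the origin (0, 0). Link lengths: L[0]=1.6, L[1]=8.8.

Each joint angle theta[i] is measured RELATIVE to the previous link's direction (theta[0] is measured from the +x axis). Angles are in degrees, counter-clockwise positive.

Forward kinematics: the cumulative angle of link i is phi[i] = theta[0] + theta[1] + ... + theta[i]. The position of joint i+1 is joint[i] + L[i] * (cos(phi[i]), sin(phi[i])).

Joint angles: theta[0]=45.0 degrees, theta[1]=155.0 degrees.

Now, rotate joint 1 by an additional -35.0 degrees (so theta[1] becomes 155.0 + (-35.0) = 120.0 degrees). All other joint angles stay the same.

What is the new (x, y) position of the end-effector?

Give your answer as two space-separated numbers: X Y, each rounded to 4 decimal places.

joint[0] = (0.0000, 0.0000)  (base)
link 0: phi[0] = 45 = 45 deg
  cos(45 deg) = 0.7071, sin(45 deg) = 0.7071
  joint[1] = (0.0000, 0.0000) + 1.6 * (0.7071, 0.7071) = (0.0000 + 1.1314, 0.0000 + 1.1314) = (1.1314, 1.1314)
link 1: phi[1] = 45 + 120 = 165 deg
  cos(165 deg) = -0.9659, sin(165 deg) = 0.2588
  joint[2] = (1.1314, 1.1314) + 8.8 * (-0.9659, 0.2588) = (1.1314 + -8.5001, 1.1314 + 2.2776) = (-7.3688, 3.4090)
End effector: (-7.3688, 3.4090)

Answer: -7.3688 3.4090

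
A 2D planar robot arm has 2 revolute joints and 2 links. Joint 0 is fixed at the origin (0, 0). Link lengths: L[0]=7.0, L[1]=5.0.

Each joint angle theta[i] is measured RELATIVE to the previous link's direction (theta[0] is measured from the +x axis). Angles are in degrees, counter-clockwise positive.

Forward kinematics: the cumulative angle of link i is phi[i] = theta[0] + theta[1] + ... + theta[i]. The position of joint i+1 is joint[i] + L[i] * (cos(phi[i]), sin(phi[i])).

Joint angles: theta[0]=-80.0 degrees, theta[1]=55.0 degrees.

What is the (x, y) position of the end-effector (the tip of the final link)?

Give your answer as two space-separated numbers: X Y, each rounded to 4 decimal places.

joint[0] = (0.0000, 0.0000)  (base)
link 0: phi[0] = -80 = -80 deg
  cos(-80 deg) = 0.1736, sin(-80 deg) = -0.9848
  joint[1] = (0.0000, 0.0000) + 7 * (0.1736, -0.9848) = (0.0000 + 1.2155, 0.0000 + -6.8937) = (1.2155, -6.8937)
link 1: phi[1] = -80 + 55 = -25 deg
  cos(-25 deg) = 0.9063, sin(-25 deg) = -0.4226
  joint[2] = (1.2155, -6.8937) + 5 * (0.9063, -0.4226) = (1.2155 + 4.5315, -6.8937 + -2.1131) = (5.7471, -9.0067)
End effector: (5.7471, -9.0067)

Answer: 5.7471 -9.0067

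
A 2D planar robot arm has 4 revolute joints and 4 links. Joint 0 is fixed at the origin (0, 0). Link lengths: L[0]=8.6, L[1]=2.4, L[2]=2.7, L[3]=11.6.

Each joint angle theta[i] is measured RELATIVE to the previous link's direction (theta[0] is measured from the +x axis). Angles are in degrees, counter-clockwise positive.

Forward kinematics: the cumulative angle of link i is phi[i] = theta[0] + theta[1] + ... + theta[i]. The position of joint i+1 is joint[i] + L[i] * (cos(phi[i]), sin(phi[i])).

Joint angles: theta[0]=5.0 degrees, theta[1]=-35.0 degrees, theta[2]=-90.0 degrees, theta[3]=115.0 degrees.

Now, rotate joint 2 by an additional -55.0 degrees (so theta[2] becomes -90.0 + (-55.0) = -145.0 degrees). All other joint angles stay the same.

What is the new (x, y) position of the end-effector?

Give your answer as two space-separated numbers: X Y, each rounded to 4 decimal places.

joint[0] = (0.0000, 0.0000)  (base)
link 0: phi[0] = 5 = 5 deg
  cos(5 deg) = 0.9962, sin(5 deg) = 0.0872
  joint[1] = (0.0000, 0.0000) + 8.6 * (0.9962, 0.0872) = (0.0000 + 8.5673, 0.0000 + 0.7495) = (8.5673, 0.7495)
link 1: phi[1] = 5 + -35 = -30 deg
  cos(-30 deg) = 0.8660, sin(-30 deg) = -0.5000
  joint[2] = (8.5673, 0.7495) + 2.4 * (0.8660, -0.5000) = (8.5673 + 2.0785, 0.7495 + -1.2000) = (10.6457, -0.4505)
link 2: phi[2] = 5 + -35 + -145 = -175 deg
  cos(-175 deg) = -0.9962, sin(-175 deg) = -0.0872
  joint[3] = (10.6457, -0.4505) + 2.7 * (-0.9962, -0.0872) = (10.6457 + -2.6897, -0.4505 + -0.2353) = (7.9560, -0.6858)
link 3: phi[3] = 5 + -35 + -145 + 115 = -60 deg
  cos(-60 deg) = 0.5000, sin(-60 deg) = -0.8660
  joint[4] = (7.9560, -0.6858) + 11.6 * (0.5000, -0.8660) = (7.9560 + 5.8000, -0.6858 + -10.0459) = (13.7560, -10.7317)
End effector: (13.7560, -10.7317)

Answer: 13.7560 -10.7317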